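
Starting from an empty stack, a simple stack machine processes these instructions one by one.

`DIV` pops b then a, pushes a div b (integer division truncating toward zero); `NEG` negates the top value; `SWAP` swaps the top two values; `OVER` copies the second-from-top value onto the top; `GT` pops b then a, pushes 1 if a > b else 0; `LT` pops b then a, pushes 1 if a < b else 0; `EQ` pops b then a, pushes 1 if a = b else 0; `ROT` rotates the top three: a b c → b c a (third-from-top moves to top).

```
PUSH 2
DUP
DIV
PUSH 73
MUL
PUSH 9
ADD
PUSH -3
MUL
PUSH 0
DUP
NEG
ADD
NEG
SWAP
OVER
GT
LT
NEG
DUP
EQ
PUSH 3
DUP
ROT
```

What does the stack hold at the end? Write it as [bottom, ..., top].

[3, 3, 1]

PUSH 2  -> 2
DUP     -> 2 2
DIV     -> 1
PUSH 73 -> 1 73
MUL     -> 73
PUSH 9  -> 73 9
ADD     -> 82
PUSH -3 -> 82 -3
MUL     -> -246
PUSH 0  -> -246 0
DUP     -> -246 0 0
NEG     -> -246 0 0
ADD     -> -246 0
NEG     -> -246 0
SWAP    -> 0 -246
OVER    -> 0 -246 0
GT      -> 0 0
LT      -> 0
NEG     -> 0
DUP     -> 0 0
EQ      -> 1
PUSH 3  -> 1 3
DUP     -> 1 3 3
ROT     -> 3 3 1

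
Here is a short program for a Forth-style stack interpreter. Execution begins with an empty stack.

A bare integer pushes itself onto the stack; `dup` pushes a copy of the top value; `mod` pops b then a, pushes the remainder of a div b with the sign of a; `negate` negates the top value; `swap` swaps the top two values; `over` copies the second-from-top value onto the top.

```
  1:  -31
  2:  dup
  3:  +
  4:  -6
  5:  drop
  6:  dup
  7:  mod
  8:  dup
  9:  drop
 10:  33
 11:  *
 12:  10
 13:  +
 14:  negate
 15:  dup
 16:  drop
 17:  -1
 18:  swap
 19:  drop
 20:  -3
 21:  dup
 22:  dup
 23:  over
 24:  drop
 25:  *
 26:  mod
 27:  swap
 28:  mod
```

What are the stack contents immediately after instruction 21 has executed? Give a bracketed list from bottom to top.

[-1, -3, -3]

-31    -> -31
dup    -> -31 -31
+      -> -62
-6     -> -62 -6
drop   -> -62
dup    -> -62 -62
mod    -> 0
dup    -> 0 0
drop   -> 0
33     -> 0 33
*      -> 0
10     -> 0 10
+      -> 10
negate -> -10
dup    -> -10 -10
drop   -> -10
-1     -> -10 -1
swap   -> -1 -10
drop   -> -1
-3     -> -1 -3
dup    -> -1 -3 -3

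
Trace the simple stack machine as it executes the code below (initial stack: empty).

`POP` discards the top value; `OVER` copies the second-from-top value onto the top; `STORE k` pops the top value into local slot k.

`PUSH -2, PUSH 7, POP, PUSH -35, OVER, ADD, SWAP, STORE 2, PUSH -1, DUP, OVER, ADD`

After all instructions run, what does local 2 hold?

PUSH -2  : -2
PUSH 7   : -2 7
POP      : -2
PUSH -35 : -2 -35
OVER     : -2 -35 -2
ADD      : -2 -37
SWAP     : -37 -2
STORE 2  : -37
PUSH -1  : -37 -1
DUP      : -37 -1 -1
OVER     : -37 -1 -1 -1
ADD      : -37 -1 -2

-2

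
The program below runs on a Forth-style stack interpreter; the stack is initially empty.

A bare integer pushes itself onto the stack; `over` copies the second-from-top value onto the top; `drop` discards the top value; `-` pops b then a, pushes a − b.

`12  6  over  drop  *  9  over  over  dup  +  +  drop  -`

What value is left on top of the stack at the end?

12   -> 12
6    -> 12 6
over -> 12 6 12
drop -> 12 6
*    -> 72
9    -> 72 9
over -> 72 9 72
over -> 72 9 72 9
dup  -> 72 9 72 9 9
+    -> 72 9 72 18
+    -> 72 9 90
drop -> 72 9
-    -> 63

63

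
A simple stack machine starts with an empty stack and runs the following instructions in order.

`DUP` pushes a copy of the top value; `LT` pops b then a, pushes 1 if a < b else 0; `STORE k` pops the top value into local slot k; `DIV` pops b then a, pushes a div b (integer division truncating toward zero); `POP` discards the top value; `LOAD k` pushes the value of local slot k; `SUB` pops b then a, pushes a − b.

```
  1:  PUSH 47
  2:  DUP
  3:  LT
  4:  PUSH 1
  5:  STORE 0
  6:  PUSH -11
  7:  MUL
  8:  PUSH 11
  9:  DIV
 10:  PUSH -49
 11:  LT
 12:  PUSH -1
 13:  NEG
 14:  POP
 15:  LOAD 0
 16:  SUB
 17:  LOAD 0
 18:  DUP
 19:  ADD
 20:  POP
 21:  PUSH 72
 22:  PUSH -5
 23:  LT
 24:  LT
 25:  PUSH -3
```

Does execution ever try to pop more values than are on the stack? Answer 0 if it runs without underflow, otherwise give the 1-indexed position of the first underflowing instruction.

0

PUSH 47  -> 47
DUP      -> 47 47
LT       -> 0
PUSH 1   -> 0 1
STORE 0  -> 0
PUSH -11 -> 0 -11
MUL      -> 0
PUSH 11  -> 0 11
DIV      -> 0
PUSH -49 -> 0 -49
LT       -> 0
PUSH -1  -> 0 -1
NEG      -> 0 1
POP      -> 0
LOAD 0   -> 0 1
SUB      -> -1
LOAD 0   -> -1 1
DUP      -> -1 1 1
ADD      -> -1 2
POP      -> -1
PUSH 72  -> -1 72
PUSH -5  -> -1 72 -5
LT       -> -1 0
LT       -> 1
PUSH -3  -> 1 -3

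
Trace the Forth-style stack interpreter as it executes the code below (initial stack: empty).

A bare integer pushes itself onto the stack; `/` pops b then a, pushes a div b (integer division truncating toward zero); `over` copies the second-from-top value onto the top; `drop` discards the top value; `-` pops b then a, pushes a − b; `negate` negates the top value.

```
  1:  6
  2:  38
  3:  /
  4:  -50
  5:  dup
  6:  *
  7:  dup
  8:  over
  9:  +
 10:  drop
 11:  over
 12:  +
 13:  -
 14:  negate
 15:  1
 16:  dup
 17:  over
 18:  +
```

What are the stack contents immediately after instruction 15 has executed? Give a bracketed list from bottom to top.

[2500, 1]

6      : [6]
38     : [6, 38]
/      : [0]
-50    : [0, -50]
dup    : [0, -50, -50]
*      : [0, 2500]
dup    : [0, 2500, 2500]
over   : [0, 2500, 2500, 2500]
+      : [0, 2500, 5000]
drop   : [0, 2500]
over   : [0, 2500, 0]
+      : [0, 2500]
-      : [-2500]
negate : [2500]
1      : [2500, 1]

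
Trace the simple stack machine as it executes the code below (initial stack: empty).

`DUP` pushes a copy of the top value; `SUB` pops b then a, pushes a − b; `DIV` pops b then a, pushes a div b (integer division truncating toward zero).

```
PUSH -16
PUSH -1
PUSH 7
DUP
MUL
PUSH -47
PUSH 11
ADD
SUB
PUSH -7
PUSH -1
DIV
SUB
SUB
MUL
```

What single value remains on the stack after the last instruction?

1264

PUSH -16  [-16]
PUSH -1   [-16, -1]
PUSH 7    [-16, -1, 7]
DUP       [-16, -1, 7, 7]
MUL       [-16, -1, 49]
PUSH -47  [-16, -1, 49, -47]
PUSH 11   [-16, -1, 49, -47, 11]
ADD       [-16, -1, 49, -36]
SUB       [-16, -1, 85]
PUSH -7   [-16, -1, 85, -7]
PUSH -1   [-16, -1, 85, -7, -1]
DIV       [-16, -1, 85, 7]
SUB       [-16, -1, 78]
SUB       [-16, -79]
MUL       [1264]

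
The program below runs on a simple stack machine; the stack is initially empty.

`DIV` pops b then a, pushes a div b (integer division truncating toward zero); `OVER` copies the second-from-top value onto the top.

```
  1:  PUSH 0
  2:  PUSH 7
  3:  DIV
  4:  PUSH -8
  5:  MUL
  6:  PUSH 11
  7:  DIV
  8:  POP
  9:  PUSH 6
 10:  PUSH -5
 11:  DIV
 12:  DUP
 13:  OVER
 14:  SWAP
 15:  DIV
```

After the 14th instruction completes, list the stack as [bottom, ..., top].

PUSH 0  → [0]
PUSH 7  → [0, 7]
DIV     → [0]
PUSH -8 → [0, -8]
MUL     → [0]
PUSH 11 → [0, 11]
DIV     → [0]
POP     → []
PUSH 6  → [6]
PUSH -5 → [6, -5]
DIV     → [-1]
DUP     → [-1, -1]
OVER    → [-1, -1, -1]
SWAP    → [-1, -1, -1]

[-1, -1, -1]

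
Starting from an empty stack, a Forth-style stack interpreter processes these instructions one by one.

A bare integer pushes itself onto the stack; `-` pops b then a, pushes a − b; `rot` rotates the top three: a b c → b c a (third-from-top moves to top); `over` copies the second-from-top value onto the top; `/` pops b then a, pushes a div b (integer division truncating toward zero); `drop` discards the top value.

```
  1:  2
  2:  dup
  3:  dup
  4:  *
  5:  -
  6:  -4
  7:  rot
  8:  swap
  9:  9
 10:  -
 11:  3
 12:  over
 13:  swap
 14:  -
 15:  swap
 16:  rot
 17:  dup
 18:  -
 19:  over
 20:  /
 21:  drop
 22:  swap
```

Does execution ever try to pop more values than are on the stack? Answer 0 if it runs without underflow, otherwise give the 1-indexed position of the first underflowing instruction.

7

2   -> 2
dup -> 2 2
dup -> 2 2 2
*   -> 2 4
-   -> -2
-4  -> -2 -4
rot  — needs 3 operands, stack has 2 → underflow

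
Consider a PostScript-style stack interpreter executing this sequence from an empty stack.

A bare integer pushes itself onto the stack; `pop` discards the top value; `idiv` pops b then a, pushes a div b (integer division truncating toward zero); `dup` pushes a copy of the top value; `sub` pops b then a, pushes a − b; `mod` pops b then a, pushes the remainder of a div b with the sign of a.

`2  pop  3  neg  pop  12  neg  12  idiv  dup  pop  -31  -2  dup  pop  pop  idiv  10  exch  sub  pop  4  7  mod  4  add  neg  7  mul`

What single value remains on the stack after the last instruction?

-56

2    -> [2]
pop  -> []
3    -> [3]
neg  -> [-3]
pop  -> []
12   -> [12]
neg  -> [-12]
12   -> [-12, 12]
idiv -> [-1]
dup  -> [-1, -1]
pop  -> [-1]
-31  -> [-1, -31]
-2   -> [-1, -31, -2]
dup  -> [-1, -31, -2, -2]
pop  -> [-1, -31, -2]
pop  -> [-1, -31]
idiv -> [0]
10   -> [0, 10]
exch -> [10, 0]
sub  -> [10]
pop  -> []
4    -> [4]
7    -> [4, 7]
mod  -> [4]
4    -> [4, 4]
add  -> [8]
neg  -> [-8]
7    -> [-8, 7]
mul  -> [-56]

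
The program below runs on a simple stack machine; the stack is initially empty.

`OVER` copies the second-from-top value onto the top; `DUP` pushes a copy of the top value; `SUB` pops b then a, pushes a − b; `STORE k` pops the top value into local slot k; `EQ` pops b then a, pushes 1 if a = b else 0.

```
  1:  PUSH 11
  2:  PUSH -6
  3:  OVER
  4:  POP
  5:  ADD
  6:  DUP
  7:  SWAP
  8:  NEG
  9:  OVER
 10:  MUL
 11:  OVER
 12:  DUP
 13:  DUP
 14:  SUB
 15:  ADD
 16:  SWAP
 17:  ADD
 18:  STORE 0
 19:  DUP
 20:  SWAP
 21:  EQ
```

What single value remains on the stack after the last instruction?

PUSH 11 : 11
PUSH -6 : 11 -6
OVER    : 11 -6 11
POP     : 11 -6
ADD     : 5
DUP     : 5 5
SWAP    : 5 5
NEG     : 5 -5
OVER    : 5 -5 5
MUL     : 5 -25
OVER    : 5 -25 5
DUP     : 5 -25 5 5
DUP     : 5 -25 5 5 5
SUB     : 5 -25 5 0
ADD     : 5 -25 5
SWAP    : 5 5 -25
ADD     : 5 -20
STORE 0 : 5
DUP     : 5 5
SWAP    : 5 5
EQ      : 1

1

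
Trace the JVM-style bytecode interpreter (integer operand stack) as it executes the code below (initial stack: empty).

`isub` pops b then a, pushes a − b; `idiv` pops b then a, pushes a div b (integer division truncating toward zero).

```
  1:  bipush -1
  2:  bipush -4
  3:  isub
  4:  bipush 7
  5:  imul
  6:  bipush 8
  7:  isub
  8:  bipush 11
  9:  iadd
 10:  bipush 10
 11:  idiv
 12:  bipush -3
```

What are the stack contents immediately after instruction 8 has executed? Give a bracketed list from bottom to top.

bipush -1 -> [-1]
bipush -4 -> [-1, -4]
isub      -> [3]
bipush 7  -> [3, 7]
imul      -> [21]
bipush 8  -> [21, 8]
isub      -> [13]
bipush 11 -> [13, 11]

[13, 11]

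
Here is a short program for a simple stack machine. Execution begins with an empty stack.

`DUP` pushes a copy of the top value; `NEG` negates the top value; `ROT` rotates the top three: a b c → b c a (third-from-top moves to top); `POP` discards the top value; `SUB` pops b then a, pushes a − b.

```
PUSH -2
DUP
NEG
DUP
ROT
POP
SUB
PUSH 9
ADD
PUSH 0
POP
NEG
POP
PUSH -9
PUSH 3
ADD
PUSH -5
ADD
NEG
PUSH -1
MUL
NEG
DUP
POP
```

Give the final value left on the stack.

PUSH -2  -2
DUP      -2 -2
NEG      -2 2
DUP      -2 2 2
ROT      2 2 -2
POP      2 2
SUB      0
PUSH 9   0 9
ADD      9
PUSH 0   9 0
POP      9
NEG      -9
POP      (empty)
PUSH -9  -9
PUSH 3   -9 3
ADD      -6
PUSH -5  -6 -5
ADD      -11
NEG      11
PUSH -1  11 -1
MUL      -11
NEG      11
DUP      11 11
POP      11

11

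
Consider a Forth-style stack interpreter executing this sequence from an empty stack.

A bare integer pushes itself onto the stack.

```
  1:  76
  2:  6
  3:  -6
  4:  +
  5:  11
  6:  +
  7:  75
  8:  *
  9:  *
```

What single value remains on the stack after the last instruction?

62700

76 -> [76]
6  -> [76, 6]
-6 -> [76, 6, -6]
+  -> [76, 0]
11 -> [76, 0, 11]
+  -> [76, 11]
75 -> [76, 11, 75]
*  -> [76, 825]
*  -> [62700]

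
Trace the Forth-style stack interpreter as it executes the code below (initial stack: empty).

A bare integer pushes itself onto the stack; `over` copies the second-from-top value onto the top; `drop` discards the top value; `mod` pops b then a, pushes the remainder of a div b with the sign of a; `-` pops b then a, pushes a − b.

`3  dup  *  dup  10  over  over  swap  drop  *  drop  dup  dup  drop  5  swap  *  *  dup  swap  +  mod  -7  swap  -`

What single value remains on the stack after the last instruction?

-16

3    → [3]
dup  → [3, 3]
*    → [9]
dup  → [9, 9]
10   → [9, 9, 10]
over → [9, 9, 10, 9]
over → [9, 9, 10, 9, 10]
swap → [9, 9, 10, 10, 9]
drop → [9, 9, 10, 10]
*    → [9, 9, 100]
drop → [9, 9]
dup  → [9, 9, 9]
dup  → [9, 9, 9, 9]
drop → [9, 9, 9]
5    → [9, 9, 9, 5]
swap → [9, 9, 5, 9]
*    → [9, 9, 45]
*    → [9, 405]
dup  → [9, 405, 405]
swap → [9, 405, 405]
+    → [9, 810]
mod  → [9]
-7   → [9, -7]
swap → [-7, 9]
-    → [-16]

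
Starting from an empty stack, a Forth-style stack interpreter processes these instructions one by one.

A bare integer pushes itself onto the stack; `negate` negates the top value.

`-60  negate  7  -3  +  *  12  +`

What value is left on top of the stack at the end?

252

-60     -60
negate  60
7       60 7
-3      60 7 -3
+       60 4
*       240
12      240 12
+       252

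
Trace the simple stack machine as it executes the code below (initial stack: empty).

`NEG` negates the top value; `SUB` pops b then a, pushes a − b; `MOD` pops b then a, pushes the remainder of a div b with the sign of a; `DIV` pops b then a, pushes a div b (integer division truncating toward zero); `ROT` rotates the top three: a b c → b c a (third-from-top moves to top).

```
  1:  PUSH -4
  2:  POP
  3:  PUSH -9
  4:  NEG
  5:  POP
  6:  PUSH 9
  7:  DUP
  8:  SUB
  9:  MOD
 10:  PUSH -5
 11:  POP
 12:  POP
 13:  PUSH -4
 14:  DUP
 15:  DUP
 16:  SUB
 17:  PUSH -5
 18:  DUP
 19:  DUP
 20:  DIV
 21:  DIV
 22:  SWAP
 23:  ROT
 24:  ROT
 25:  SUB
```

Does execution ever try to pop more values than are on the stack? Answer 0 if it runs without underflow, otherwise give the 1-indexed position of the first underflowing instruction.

PUSH -4 → [-4]
POP     → []
PUSH -9 → [-9]
NEG     → [9]
POP     → []
PUSH 9  → [9]
DUP     → [9, 9]
SUB     → [0]
MOD  — needs 2 operands, stack has 1 → underflow

9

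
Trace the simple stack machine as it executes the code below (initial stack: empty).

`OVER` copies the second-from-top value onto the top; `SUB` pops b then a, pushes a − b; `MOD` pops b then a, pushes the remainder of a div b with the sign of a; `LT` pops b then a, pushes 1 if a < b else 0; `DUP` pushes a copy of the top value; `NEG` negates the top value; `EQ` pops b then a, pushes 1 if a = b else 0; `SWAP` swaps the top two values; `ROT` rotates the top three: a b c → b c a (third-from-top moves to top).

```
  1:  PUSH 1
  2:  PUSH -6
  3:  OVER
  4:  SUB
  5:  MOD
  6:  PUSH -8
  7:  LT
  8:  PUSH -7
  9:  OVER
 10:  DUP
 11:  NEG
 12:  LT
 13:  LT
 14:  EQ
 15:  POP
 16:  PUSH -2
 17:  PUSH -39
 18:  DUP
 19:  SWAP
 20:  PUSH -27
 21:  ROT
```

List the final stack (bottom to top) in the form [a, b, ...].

PUSH 1    [1]
PUSH -6   [1, -6]
OVER      [1, -6, 1]
SUB       [1, -7]
MOD       [1]
PUSH -8   [1, -8]
LT        [0]
PUSH -7   [0, -7]
OVER      [0, -7, 0]
DUP       [0, -7, 0, 0]
NEG       [0, -7, 0, 0]
LT        [0, -7, 0]
LT        [0, 1]
EQ        [0]
POP       []
PUSH -2   [-2]
PUSH -39  [-2, -39]
DUP       [-2, -39, -39]
SWAP      [-2, -39, -39]
PUSH -27  [-2, -39, -39, -27]
ROT       [-2, -39, -27, -39]

[-2, -39, -27, -39]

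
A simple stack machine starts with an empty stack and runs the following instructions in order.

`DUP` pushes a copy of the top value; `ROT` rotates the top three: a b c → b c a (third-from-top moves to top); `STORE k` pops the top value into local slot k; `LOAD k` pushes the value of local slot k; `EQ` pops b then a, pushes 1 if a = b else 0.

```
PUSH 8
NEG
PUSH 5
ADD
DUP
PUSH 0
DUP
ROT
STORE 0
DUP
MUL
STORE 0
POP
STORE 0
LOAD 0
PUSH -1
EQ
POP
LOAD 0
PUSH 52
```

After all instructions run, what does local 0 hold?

PUSH 8  -> [8]
NEG     -> [-8]
PUSH 5  -> [-8, 5]
ADD     -> [-3]
DUP     -> [-3, -3]
PUSH 0  -> [-3, -3, 0]
DUP     -> [-3, -3, 0, 0]
ROT     -> [-3, 0, 0, -3]
STORE 0 -> [-3, 0, 0]
DUP     -> [-3, 0, 0, 0]
MUL     -> [-3, 0, 0]
STORE 0 -> [-3, 0]
POP     -> [-3]
STORE 0 -> []
LOAD 0  -> [-3]
PUSH -1 -> [-3, -1]
EQ      -> [0]
POP     -> []
LOAD 0  -> [-3]
PUSH 52 -> [-3, 52]

-3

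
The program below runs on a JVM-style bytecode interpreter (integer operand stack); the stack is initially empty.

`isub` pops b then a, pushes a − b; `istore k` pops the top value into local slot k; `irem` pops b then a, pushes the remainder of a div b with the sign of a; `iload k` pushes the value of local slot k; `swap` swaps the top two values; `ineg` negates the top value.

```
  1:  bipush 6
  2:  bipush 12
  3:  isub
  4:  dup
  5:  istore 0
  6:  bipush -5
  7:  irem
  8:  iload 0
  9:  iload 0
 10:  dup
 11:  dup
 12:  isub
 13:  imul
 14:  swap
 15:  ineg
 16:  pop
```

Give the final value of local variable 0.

bipush 6  → [6]
bipush 12 → [6, 12]
isub      → [-6]
dup       → [-6, -6]
istore 0  → [-6]
bipush -5 → [-6, -5]
irem      → [-1]
iload 0   → [-1, -6]
iload 0   → [-1, -6, -6]
dup       → [-1, -6, -6, -6]
dup       → [-1, -6, -6, -6, -6]
isub      → [-1, -6, -6, 0]
imul      → [-1, -6, 0]
swap      → [-1, 0, -6]
ineg      → [-1, 0, 6]
pop       → [-1, 0]

-6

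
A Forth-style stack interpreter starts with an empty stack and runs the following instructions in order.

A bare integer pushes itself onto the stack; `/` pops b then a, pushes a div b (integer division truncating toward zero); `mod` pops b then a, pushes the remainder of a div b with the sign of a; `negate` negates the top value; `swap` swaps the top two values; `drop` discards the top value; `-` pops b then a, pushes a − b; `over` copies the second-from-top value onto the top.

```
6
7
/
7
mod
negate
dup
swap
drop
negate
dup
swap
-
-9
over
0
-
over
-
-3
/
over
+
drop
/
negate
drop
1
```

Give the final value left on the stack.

1

6      : [6]
7      : [6, 7]
/      : [0]
7      : [0, 7]
mod    : [0]
negate : [0]
dup    : [0, 0]
swap   : [0, 0]
drop   : [0]
negate : [0]
dup    : [0, 0]
swap   : [0, 0]
-      : [0]
-9     : [0, -9]
over   : [0, -9, 0]
0      : [0, -9, 0, 0]
-      : [0, -9, 0]
over   : [0, -9, 0, -9]
-      : [0, -9, 9]
-3     : [0, -9, 9, -3]
/      : [0, -9, -3]
over   : [0, -9, -3, -9]
+      : [0, -9, -12]
drop   : [0, -9]
/      : [0]
negate : [0]
drop   : []
1      : [1]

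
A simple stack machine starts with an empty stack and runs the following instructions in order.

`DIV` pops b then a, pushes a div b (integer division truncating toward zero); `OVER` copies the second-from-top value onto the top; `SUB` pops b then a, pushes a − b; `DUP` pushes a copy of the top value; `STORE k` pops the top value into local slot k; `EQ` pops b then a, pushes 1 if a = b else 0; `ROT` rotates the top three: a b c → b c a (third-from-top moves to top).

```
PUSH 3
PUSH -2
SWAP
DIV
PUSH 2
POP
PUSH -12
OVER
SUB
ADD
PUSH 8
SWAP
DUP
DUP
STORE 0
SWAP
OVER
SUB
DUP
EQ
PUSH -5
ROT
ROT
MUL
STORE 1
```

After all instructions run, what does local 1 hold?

-12

PUSH 3   → [3]
PUSH -2  → [3, -2]
SWAP     → [-2, 3]
DIV      → [0]
PUSH 2   → [0, 2]
POP      → [0]
PUSH -12 → [0, -12]
OVER     → [0, -12, 0]
SUB      → [0, -12]
ADD      → [-12]
PUSH 8   → [-12, 8]
SWAP     → [8, -12]
DUP      → [8, -12, -12]
DUP      → [8, -12, -12, -12]
STORE 0  → [8, -12, -12]
SWAP     → [8, -12, -12]
OVER     → [8, -12, -12, -12]
SUB      → [8, -12, 0]
DUP      → [8, -12, 0, 0]
EQ       → [8, -12, 1]
PUSH -5  → [8, -12, 1, -5]
ROT      → [8, 1, -5, -12]
ROT      → [8, -5, -12, 1]
MUL      → [8, -5, -12]
STORE 1  → [8, -5]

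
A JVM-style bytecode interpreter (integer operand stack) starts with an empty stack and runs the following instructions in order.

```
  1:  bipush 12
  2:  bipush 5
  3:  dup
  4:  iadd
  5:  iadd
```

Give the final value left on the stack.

bipush 12 : 12
bipush 5  : 12 5
dup       : 12 5 5
iadd      : 12 10
iadd      : 22

22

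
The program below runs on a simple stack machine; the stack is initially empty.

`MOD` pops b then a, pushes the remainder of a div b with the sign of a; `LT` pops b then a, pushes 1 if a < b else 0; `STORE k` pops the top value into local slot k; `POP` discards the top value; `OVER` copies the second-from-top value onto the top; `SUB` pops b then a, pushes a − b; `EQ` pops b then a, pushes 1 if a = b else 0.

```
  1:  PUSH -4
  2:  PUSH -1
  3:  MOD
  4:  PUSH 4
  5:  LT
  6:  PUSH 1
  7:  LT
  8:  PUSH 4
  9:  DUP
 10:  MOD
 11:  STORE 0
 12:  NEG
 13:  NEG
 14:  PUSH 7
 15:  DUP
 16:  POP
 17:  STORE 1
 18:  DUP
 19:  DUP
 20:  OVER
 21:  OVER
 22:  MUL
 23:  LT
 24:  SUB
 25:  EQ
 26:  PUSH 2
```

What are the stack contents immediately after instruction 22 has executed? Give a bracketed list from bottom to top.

PUSH -4 : -4
PUSH -1 : -4 -1
MOD     : 0
PUSH 4  : 0 4
LT      : 1
PUSH 1  : 1 1
LT      : 0
PUSH 4  : 0 4
DUP     : 0 4 4
MOD     : 0 0
STORE 0 : 0
NEG     : 0
NEG     : 0
PUSH 7  : 0 7
DUP     : 0 7 7
POP     : 0 7
STORE 1 : 0
DUP     : 0 0
DUP     : 0 0 0
OVER    : 0 0 0 0
OVER    : 0 0 0 0 0
MUL     : 0 0 0 0

[0, 0, 0, 0]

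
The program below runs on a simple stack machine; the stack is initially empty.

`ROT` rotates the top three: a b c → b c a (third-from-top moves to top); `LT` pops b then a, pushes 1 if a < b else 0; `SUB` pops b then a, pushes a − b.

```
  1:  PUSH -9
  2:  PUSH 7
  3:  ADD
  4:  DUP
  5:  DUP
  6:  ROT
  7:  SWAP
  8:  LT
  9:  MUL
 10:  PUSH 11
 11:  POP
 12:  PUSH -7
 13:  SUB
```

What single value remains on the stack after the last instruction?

PUSH -9 : [-9]
PUSH 7  : [-9, 7]
ADD     : [-2]
DUP     : [-2, -2]
DUP     : [-2, -2, -2]
ROT     : [-2, -2, -2]
SWAP    : [-2, -2, -2]
LT      : [-2, 0]
MUL     : [0]
PUSH 11 : [0, 11]
POP     : [0]
PUSH -7 : [0, -7]
SUB     : [7]

7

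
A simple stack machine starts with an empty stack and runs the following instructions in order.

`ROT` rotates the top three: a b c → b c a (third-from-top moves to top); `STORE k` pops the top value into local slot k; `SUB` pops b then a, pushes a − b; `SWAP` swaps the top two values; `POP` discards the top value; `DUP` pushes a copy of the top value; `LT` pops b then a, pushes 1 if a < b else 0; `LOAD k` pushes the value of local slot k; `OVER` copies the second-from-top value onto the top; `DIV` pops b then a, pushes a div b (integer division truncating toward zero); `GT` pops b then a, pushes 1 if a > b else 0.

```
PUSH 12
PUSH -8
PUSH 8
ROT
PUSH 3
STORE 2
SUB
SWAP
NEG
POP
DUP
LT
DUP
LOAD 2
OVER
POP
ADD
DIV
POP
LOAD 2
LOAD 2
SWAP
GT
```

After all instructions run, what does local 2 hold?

PUSH 12 : 12
PUSH -8 : 12 -8
PUSH 8  : 12 -8 8
ROT     : -8 8 12
PUSH 3  : -8 8 12 3
STORE 2 : -8 8 12
SUB     : -8 -4
SWAP    : -4 -8
NEG     : -4 8
POP     : -4
DUP     : -4 -4
LT      : 0
DUP     : 0 0
LOAD 2  : 0 0 3
OVER    : 0 0 3 0
POP     : 0 0 3
ADD     : 0 3
DIV     : 0
POP     : (empty)
LOAD 2  : 3
LOAD 2  : 3 3
SWAP    : 3 3
GT      : 0

3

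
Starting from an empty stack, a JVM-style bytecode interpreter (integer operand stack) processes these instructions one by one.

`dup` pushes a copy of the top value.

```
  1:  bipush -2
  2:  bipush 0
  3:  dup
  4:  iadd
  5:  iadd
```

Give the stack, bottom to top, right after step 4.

bipush -2 : -2
bipush 0  : -2 0
dup       : -2 0 0
iadd      : -2 0

[-2, 0]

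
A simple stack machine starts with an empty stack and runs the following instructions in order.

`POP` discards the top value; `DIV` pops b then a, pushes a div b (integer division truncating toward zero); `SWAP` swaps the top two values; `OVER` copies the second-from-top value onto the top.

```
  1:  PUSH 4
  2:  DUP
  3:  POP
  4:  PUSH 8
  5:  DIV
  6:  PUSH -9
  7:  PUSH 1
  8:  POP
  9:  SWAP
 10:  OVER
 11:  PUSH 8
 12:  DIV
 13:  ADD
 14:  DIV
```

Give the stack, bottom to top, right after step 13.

[-9, -1]

PUSH 4  -> [4]
DUP     -> [4, 4]
POP     -> [4]
PUSH 8  -> [4, 8]
DIV     -> [0]
PUSH -9 -> [0, -9]
PUSH 1  -> [0, -9, 1]
POP     -> [0, -9]
SWAP    -> [-9, 0]
OVER    -> [-9, 0, -9]
PUSH 8  -> [-9, 0, -9, 8]
DIV     -> [-9, 0, -1]
ADD     -> [-9, -1]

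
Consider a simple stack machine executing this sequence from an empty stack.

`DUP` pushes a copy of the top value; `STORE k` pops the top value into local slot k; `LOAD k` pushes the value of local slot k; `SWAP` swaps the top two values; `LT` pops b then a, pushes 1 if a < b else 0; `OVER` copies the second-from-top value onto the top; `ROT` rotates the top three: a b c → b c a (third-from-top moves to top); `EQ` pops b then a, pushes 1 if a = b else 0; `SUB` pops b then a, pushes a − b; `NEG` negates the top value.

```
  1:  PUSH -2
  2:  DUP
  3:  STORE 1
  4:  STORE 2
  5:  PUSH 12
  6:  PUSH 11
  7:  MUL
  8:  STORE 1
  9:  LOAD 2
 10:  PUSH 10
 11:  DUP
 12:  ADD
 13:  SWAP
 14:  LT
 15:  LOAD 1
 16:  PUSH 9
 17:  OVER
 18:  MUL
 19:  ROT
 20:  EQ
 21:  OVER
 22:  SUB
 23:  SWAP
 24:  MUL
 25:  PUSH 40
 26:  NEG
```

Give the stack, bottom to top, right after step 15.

PUSH -2 -> -2
DUP     -> -2 -2
STORE 1 -> -2
STORE 2 -> (empty)
PUSH 12 -> 12
PUSH 11 -> 12 11
MUL     -> 132
STORE 1 -> (empty)
LOAD 2  -> -2
PUSH 10 -> -2 10
DUP     -> -2 10 10
ADD     -> -2 20
SWAP    -> 20 -2
LT      -> 0
LOAD 1  -> 0 132

[0, 132]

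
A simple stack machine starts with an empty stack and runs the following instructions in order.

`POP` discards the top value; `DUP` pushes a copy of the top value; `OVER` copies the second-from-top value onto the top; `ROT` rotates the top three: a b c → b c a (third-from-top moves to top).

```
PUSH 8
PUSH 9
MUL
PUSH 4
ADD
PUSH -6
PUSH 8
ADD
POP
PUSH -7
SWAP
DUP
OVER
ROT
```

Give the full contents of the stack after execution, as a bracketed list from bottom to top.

[-7, 76, 76, 76]

PUSH 8  : 8
PUSH 9  : 8 9
MUL     : 72
PUSH 4  : 72 4
ADD     : 76
PUSH -6 : 76 -6
PUSH 8  : 76 -6 8
ADD     : 76 2
POP     : 76
PUSH -7 : 76 -7
SWAP    : -7 76
DUP     : -7 76 76
OVER    : -7 76 76 76
ROT     : -7 76 76 76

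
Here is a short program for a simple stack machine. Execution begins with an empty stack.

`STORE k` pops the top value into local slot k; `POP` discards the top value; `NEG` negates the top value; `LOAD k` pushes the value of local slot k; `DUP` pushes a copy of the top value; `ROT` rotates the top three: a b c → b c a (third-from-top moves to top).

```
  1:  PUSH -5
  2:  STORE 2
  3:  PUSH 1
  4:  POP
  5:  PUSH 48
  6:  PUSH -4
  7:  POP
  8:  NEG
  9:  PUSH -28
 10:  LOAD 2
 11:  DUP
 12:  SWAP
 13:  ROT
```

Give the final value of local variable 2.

-5

PUSH -5  → -5
STORE 2  → (empty)
PUSH 1   → 1
POP      → (empty)
PUSH 48  → 48
PUSH -4  → 48 -4
POP      → 48
NEG      → -48
PUSH -28 → -48 -28
LOAD 2   → -48 -28 -5
DUP      → -48 -28 -5 -5
SWAP     → -48 -28 -5 -5
ROT      → -48 -5 -5 -28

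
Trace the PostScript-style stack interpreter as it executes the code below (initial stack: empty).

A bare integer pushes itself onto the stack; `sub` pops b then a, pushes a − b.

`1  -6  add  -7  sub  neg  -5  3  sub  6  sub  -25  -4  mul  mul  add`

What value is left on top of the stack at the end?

-1402

1   : [1]
-6  : [1, -6]
add : [-5]
-7  : [-5, -7]
sub : [2]
neg : [-2]
-5  : [-2, -5]
3   : [-2, -5, 3]
sub : [-2, -8]
6   : [-2, -8, 6]
sub : [-2, -14]
-25 : [-2, -14, -25]
-4  : [-2, -14, -25, -4]
mul : [-2, -14, 100]
mul : [-2, -1400]
add : [-1402]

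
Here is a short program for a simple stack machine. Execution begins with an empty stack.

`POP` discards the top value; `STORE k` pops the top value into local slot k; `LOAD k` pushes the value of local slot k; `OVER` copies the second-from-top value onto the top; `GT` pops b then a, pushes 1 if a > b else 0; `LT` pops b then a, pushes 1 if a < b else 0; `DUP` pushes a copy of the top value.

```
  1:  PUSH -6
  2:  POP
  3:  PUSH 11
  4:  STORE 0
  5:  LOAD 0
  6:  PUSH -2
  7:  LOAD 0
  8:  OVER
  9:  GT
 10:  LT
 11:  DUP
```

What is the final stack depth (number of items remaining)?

PUSH -6 : [-6]
POP     : []
PUSH 11 : [11]
STORE 0 : []
LOAD 0  : [11]
PUSH -2 : [11, -2]
LOAD 0  : [11, -2, 11]
OVER    : [11, -2, 11, -2]
GT      : [11, -2, 1]
LT      : [11, 1]
DUP     : [11, 1, 1]

3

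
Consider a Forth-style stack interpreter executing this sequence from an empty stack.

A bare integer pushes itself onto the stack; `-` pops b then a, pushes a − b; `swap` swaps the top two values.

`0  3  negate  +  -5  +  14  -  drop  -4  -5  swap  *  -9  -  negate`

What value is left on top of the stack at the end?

-29

0      : [0]
3      : [0, 3]
negate : [0, -3]
+      : [-3]
-5     : [-3, -5]
+      : [-8]
14     : [-8, 14]
-      : [-22]
drop   : []
-4     : [-4]
-5     : [-4, -5]
swap   : [-5, -4]
*      : [20]
-9     : [20, -9]
-      : [29]
negate : [-29]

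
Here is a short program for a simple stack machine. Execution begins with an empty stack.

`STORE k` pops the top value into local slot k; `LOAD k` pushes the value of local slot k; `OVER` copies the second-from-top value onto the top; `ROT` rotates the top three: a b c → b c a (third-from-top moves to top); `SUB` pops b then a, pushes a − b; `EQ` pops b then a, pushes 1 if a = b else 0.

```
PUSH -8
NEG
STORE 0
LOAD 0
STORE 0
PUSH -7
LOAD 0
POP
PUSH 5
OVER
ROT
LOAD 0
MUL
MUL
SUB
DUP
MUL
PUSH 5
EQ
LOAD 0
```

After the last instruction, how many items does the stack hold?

PUSH -8 → [-8]
NEG     → [8]
STORE 0 → []
LOAD 0  → [8]
STORE 0 → []
PUSH -7 → [-7]
LOAD 0  → [-7, 8]
POP     → [-7]
PUSH 5  → [-7, 5]
OVER    → [-7, 5, -7]
ROT     → [5, -7, -7]
LOAD 0  → [5, -7, -7, 8]
MUL     → [5, -7, -56]
MUL     → [5, 392]
SUB     → [-387]
DUP     → [-387, -387]
MUL     → [149769]
PUSH 5  → [149769, 5]
EQ      → [0]
LOAD 0  → [0, 8]

2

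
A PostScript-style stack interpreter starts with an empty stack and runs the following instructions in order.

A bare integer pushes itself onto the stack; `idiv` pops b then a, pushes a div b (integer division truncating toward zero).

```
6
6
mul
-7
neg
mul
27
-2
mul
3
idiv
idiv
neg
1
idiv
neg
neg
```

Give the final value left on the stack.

14

6    → [6]
6    → [6, 6]
mul  → [36]
-7   → [36, -7]
neg  → [36, 7]
mul  → [252]
27   → [252, 27]
-2   → [252, 27, -2]
mul  → [252, -54]
3    → [252, -54, 3]
idiv → [252, -18]
idiv → [-14]
neg  → [14]
1    → [14, 1]
idiv → [14]
neg  → [-14]
neg  → [14]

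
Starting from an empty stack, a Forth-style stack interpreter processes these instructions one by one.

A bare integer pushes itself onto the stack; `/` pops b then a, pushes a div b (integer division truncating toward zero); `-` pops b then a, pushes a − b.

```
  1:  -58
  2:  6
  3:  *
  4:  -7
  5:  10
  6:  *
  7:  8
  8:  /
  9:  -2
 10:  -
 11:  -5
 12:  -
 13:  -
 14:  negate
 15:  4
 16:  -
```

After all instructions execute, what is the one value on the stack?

343

-58     [-58]
6       [-58, 6]
*       [-348]
-7      [-348, -7]
10      [-348, -7, 10]
*       [-348, -70]
8       [-348, -70, 8]
/       [-348, -8]
-2      [-348, -8, -2]
-       [-348, -6]
-5      [-348, -6, -5]
-       [-348, -1]
-       [-347]
negate  [347]
4       [347, 4]
-       [343]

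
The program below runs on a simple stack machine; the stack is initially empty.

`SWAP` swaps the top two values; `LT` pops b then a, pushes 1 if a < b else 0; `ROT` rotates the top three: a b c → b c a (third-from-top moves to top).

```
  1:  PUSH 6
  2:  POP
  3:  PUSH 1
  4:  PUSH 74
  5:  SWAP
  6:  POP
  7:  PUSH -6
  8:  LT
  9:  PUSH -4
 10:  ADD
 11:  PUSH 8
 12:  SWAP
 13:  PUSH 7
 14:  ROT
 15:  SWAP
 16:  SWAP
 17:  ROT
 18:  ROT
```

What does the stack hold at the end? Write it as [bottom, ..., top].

[8, -4, 7]

PUSH 6   6
POP      (empty)
PUSH 1   1
PUSH 74  1 74
SWAP     74 1
POP      74
PUSH -6  74 -6
LT       0
PUSH -4  0 -4
ADD      -4
PUSH 8   -4 8
SWAP     8 -4
PUSH 7   8 -4 7
ROT      -4 7 8
SWAP     -4 8 7
SWAP     -4 7 8
ROT      7 8 -4
ROT      8 -4 7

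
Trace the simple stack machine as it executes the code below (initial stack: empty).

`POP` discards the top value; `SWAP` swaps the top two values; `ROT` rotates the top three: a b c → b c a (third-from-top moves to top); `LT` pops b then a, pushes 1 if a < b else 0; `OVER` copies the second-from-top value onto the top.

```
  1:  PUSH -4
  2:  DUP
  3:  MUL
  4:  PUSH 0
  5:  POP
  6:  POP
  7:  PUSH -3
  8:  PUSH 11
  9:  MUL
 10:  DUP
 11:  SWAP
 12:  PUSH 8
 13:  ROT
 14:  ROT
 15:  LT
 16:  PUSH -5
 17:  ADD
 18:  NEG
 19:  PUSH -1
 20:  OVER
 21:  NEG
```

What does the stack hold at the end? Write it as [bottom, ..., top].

PUSH -4  -4
DUP      -4 -4
MUL      16
PUSH 0   16 0
POP      16
POP      (empty)
PUSH -3  -3
PUSH 11  -3 11
MUL      -33
DUP      -33 -33
SWAP     -33 -33
PUSH 8   -33 -33 8
ROT      -33 8 -33
ROT      8 -33 -33
LT       8 0
PUSH -5  8 0 -5
ADD      8 -5
NEG      8 5
PUSH -1  8 5 -1
OVER     8 5 -1 5
NEG      8 5 -1 -5

[8, 5, -1, -5]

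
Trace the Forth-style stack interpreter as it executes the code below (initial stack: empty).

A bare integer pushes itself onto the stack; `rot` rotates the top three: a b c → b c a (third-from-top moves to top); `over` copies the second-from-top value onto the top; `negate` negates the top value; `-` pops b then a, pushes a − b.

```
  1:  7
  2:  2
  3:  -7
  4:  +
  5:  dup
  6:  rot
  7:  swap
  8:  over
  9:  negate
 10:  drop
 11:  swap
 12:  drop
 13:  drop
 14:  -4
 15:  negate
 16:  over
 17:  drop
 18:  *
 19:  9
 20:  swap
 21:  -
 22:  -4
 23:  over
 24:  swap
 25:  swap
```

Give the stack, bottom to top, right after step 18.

[-20]

7      -> [7]
2      -> [7, 2]
-7     -> [7, 2, -7]
+      -> [7, -5]
dup    -> [7, -5, -5]
rot    -> [-5, -5, 7]
swap   -> [-5, 7, -5]
over   -> [-5, 7, -5, 7]
negate -> [-5, 7, -5, -7]
drop   -> [-5, 7, -5]
swap   -> [-5, -5, 7]
drop   -> [-5, -5]
drop   -> [-5]
-4     -> [-5, -4]
negate -> [-5, 4]
over   -> [-5, 4, -5]
drop   -> [-5, 4]
*      -> [-20]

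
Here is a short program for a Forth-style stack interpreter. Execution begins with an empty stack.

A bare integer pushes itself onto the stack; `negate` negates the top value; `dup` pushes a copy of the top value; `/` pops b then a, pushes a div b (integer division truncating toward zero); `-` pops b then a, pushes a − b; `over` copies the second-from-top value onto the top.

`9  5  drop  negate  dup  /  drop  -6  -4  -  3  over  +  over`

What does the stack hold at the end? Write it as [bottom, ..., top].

[-2, 1, -2]

9      → 9
5      → 9 5
drop   → 9
negate → -9
dup    → -9 -9
/      → 1
drop   → (empty)
-6     → -6
-4     → -6 -4
-      → -2
3      → -2 3
over   → -2 3 -2
+      → -2 1
over   → -2 1 -2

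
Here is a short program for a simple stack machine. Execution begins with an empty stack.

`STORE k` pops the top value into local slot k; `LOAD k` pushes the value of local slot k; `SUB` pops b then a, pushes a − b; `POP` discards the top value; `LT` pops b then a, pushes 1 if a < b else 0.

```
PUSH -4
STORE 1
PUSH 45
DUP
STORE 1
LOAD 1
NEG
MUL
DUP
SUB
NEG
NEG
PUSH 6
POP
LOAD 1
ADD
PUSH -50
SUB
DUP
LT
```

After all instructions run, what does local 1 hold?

PUSH -4  -> [-4]
STORE 1  -> []
PUSH 45  -> [45]
DUP      -> [45, 45]
STORE 1  -> [45]
LOAD 1   -> [45, 45]
NEG      -> [45, -45]
MUL      -> [-2025]
DUP      -> [-2025, -2025]
SUB      -> [0]
NEG      -> [0]
NEG      -> [0]
PUSH 6   -> [0, 6]
POP      -> [0]
LOAD 1   -> [0, 45]
ADD      -> [45]
PUSH -50 -> [45, -50]
SUB      -> [95]
DUP      -> [95, 95]
LT       -> [0]

45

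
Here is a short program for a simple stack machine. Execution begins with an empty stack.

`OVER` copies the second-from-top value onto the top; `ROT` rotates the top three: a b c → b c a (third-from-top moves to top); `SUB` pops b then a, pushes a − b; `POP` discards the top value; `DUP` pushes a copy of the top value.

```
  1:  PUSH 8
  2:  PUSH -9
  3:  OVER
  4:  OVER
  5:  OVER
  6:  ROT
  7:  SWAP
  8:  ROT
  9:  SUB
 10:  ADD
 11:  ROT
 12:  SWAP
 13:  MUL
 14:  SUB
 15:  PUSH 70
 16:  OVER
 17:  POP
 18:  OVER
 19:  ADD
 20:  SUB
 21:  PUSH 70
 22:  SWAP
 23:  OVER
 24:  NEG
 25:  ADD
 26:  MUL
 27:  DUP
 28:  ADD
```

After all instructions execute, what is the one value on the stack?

-19600

PUSH 8  → [8]
PUSH -9 → [8, -9]
OVER    → [8, -9, 8]
OVER    → [8, -9, 8, -9]
OVER    → [8, -9, 8, -9, 8]
ROT     → [8, -9, -9, 8, 8]
SWAP    → [8, -9, -9, 8, 8]
ROT     → [8, -9, 8, 8, -9]
SUB     → [8, -9, 8, 17]
ADD     → [8, -9, 25]
ROT     → [-9, 25, 8]
SWAP    → [-9, 8, 25]
MUL     → [-9, 200]
SUB     → [-209]
PUSH 70 → [-209, 70]
OVER    → [-209, 70, -209]
POP     → [-209, 70]
OVER    → [-209, 70, -209]
ADD     → [-209, -139]
SUB     → [-70]
PUSH 70 → [-70, 70]
SWAP    → [70, -70]
OVER    → [70, -70, 70]
NEG     → [70, -70, -70]
ADD     → [70, -140]
MUL     → [-9800]
DUP     → [-9800, -9800]
ADD     → [-19600]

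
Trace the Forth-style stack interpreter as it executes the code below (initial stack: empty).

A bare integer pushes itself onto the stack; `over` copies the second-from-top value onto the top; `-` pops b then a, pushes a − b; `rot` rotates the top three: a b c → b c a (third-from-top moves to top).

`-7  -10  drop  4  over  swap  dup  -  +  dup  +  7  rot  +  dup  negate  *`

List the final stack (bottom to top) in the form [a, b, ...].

[-14, 0]

-7     : [-7]
-10    : [-7, -10]
drop   : [-7]
4      : [-7, 4]
over   : [-7, 4, -7]
swap   : [-7, -7, 4]
dup    : [-7, -7, 4, 4]
-      : [-7, -7, 0]
+      : [-7, -7]
dup    : [-7, -7, -7]
+      : [-7, -14]
7      : [-7, -14, 7]
rot    : [-14, 7, -7]
+      : [-14, 0]
dup    : [-14, 0, 0]
negate : [-14, 0, 0]
*      : [-14, 0]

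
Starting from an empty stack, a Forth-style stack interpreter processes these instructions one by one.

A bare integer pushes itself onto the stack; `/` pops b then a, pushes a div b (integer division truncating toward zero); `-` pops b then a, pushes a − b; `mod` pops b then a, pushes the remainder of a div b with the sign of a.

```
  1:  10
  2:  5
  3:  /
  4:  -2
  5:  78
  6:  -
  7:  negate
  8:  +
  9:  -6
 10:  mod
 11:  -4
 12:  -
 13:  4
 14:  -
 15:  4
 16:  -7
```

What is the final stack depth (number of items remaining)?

3

10      10
5       10 5
/       2
-2      2 -2
78      2 -2 78
-       2 -80
negate  2 80
+       82
-6      82 -6
mod     4
-4      4 -4
-       8
4       8 4
-       4
4       4 4
-7      4 4 -7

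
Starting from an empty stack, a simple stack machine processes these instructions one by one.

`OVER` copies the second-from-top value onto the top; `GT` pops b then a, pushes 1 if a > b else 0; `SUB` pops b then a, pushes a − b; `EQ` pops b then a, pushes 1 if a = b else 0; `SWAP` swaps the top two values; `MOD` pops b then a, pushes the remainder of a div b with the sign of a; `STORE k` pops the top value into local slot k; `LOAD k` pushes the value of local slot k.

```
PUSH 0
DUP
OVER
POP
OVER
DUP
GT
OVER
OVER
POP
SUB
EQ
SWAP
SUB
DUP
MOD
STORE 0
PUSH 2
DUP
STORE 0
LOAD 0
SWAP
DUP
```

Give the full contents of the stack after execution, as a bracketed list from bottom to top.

PUSH 0   0
DUP      0 0
OVER     0 0 0
POP      0 0
OVER     0 0 0
DUP      0 0 0 0
GT       0 0 0
OVER     0 0 0 0
OVER     0 0 0 0 0
POP      0 0 0 0
SUB      0 0 0
EQ       0 1
SWAP     1 0
SUB      1
DUP      1 1
MOD      0
STORE 0  (empty)
PUSH 2   2
DUP      2 2
STORE 0  2
LOAD 0   2 2
SWAP     2 2
DUP      2 2 2

[2, 2, 2]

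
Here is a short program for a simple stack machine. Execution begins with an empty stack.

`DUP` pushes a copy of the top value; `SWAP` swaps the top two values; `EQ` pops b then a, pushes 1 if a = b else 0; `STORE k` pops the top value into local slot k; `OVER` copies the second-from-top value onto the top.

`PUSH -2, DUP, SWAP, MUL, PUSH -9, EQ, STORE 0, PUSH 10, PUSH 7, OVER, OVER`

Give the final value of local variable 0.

0

PUSH -2 -> -2
DUP     -> -2 -2
SWAP    -> -2 -2
MUL     -> 4
PUSH -9 -> 4 -9
EQ      -> 0
STORE 0 -> (empty)
PUSH 10 -> 10
PUSH 7  -> 10 7
OVER    -> 10 7 10
OVER    -> 10 7 10 7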